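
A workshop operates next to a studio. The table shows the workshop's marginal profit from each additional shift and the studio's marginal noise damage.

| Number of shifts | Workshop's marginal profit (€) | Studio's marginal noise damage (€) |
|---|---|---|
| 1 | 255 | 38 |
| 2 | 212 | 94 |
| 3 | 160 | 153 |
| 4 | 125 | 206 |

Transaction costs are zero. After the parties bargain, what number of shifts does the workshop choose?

3

Bargaining reaches the level where marginal profit last exceeds marginal noise damage.
That holds through level 3 (160 ≥ 153) but not at 4 (125 < 206).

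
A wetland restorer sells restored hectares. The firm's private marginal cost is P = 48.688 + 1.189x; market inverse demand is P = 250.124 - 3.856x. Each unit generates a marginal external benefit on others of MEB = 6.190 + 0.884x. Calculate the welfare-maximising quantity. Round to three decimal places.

x* = 49.898

Social marginal cost = private MC − MEB = 42.498 + 0.305x.
Set SMC = demand: 42.498 + 0.305x = 250.124 - 3.856x → x* = 49.8981.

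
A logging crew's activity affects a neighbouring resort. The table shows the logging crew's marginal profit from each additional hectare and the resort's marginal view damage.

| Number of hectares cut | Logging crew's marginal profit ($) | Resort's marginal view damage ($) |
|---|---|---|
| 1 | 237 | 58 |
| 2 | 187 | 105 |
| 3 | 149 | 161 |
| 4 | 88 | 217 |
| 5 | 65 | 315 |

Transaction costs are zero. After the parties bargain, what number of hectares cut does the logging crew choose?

Bargaining reaches the level where marginal profit last exceeds marginal view damage.
That holds through level 2 (187 ≥ 105) but not at 3 (149 < 161).

2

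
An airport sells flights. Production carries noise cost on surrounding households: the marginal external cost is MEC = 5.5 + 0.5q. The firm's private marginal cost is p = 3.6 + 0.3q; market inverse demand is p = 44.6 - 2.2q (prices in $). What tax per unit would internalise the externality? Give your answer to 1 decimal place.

Social marginal cost = private MC + MEC = 9.1 + 0.8q.
Set SMC = demand: 9.1 + 0.8q = 44.6 - 2.2q → q* = 11.8333.
The Pigouvian tax equals MEC at q*: 5.5 + 0.5×11.8333 = 11.4167.

tax = $11.4 per unit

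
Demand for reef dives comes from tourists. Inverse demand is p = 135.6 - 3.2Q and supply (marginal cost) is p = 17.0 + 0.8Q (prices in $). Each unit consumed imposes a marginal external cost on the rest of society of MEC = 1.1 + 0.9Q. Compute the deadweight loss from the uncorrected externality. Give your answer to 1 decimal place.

DWL = $78.8

Market equilibrium (private): 17.0 + 0.8Q = 135.6 - 3.2Q → Q_m = 29.6500.
Social marginal benefit = demand − MEC = 134.5 - 4.1Q.
Set SMB = MC: 134.5 - 4.1Q = 17.0 + 0.8Q → Q* = 23.9796.
The loss is the area between SMB and MC from Q* to Q_m; with linear curves that's a triangle of height MEC(Q_m).
DWL = ½ × 5.6704 × 27.7850 = 78.7760.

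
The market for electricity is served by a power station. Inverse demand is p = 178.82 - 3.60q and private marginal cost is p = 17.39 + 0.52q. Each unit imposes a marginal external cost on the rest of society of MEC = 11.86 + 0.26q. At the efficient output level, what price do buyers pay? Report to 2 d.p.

Social marginal cost = private MC + MEC = 29.25 + 0.78q.
Set SMC = demand: 29.25 + 0.78q = 178.82 - 3.60q → q* = 34.1484.
Consumer price on the demand curve at q*: 178.82 − 3.60×34.1484 = 55.8858.

P = 55.89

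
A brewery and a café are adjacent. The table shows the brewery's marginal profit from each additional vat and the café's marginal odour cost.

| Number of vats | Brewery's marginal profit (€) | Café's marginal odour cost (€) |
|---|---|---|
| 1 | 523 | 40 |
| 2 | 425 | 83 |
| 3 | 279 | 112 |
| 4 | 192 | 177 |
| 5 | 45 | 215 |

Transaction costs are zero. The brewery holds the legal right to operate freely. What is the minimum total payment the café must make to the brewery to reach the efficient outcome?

Left alone the brewery would choose level 5 (marginal profit stays positive).
Efficient level: k* = 4 (marginal profit ≥ marginal odour cost through 4).
The café must at least cover the brewery's forgone profit from cutting 5→4: 45 = 45.

€45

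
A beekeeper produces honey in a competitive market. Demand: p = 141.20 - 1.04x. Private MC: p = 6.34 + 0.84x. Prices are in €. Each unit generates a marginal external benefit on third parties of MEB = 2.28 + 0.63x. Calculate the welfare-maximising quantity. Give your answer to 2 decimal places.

x* = 109.71

Social marginal cost = private MC − MEB = 4.06 + 0.21x.
Set SMC = demand: 4.06 + 0.21x = 141.20 - 1.04x → x* = 109.7120.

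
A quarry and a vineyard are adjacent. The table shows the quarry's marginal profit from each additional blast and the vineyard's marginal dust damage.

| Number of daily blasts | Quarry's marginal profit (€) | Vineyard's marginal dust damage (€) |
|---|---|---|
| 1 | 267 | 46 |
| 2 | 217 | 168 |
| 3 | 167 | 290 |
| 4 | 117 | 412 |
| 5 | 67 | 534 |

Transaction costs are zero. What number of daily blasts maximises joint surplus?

Bargaining reaches the level where marginal profit last exceeds marginal dust damage.
That holds through level 2 (217 ≥ 168) but not at 3 (167 < 290).

2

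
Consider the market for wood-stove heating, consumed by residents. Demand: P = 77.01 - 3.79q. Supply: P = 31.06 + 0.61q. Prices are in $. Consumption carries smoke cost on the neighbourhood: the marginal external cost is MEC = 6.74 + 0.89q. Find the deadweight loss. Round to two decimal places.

Market equilibrium (private): 31.06 + 0.61q = 77.01 - 3.79q → q_m = 10.4432.
Social marginal benefit = demand − MEC = 70.27 - 4.68q.
Set SMB = MC: 70.27 - 4.68q = 31.06 + 0.61q → q* = 7.4121.
Height of the DWL triangle at q_m is MC(q_m) − SMB(q_m) = MEC(q_m) = 16.0344.
DWL = ½ × 3.0311 × 16.0344 = 24.3009.

DWL = $24.30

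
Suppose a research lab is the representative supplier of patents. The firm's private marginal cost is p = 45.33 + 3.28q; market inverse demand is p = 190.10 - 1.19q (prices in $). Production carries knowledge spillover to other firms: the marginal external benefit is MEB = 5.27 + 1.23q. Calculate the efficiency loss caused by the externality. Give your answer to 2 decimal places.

DWL = $313.97

Market equilibrium (private): 45.33 + 3.28q = 190.10 - 1.19q → q_m = 32.3870.
Social marginal cost = private MC − MEB = 40.06 + 2.05q.
Set SMC = demand: 40.06 + 2.05q = 190.10 - 1.19q → q* = 46.3086.
Between q* and q_m the wedge demand − SMC runs linearly from 0 to MEB(q_m), so the loss is a triangle.
DWL = ½ × 13.9216 × 45.1060 = 313.9738.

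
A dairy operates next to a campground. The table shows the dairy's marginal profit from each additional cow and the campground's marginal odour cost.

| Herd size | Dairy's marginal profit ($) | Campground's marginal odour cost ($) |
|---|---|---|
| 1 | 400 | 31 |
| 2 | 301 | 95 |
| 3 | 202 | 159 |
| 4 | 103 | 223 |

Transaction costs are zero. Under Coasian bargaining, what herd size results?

3

Bargaining reaches the level where marginal profit last exceeds marginal odour cost.
That holds through level 3 (202 ≥ 159) but not at 4 (103 < 223).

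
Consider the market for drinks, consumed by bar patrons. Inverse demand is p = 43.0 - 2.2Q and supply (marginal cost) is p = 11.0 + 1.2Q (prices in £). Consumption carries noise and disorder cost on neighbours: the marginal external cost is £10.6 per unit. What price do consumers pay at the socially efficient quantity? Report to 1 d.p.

Social marginal benefit = demand − MEC = 32.4 - 2.2Q.
Set SMB = MC: 32.4 - 2.2Q = 11.0 + 1.2Q → Q* = 6.2941.
Consumer price on the demand curve at Q*: 43.0 − 2.2×6.2941 = 29.1530.

P = £29.2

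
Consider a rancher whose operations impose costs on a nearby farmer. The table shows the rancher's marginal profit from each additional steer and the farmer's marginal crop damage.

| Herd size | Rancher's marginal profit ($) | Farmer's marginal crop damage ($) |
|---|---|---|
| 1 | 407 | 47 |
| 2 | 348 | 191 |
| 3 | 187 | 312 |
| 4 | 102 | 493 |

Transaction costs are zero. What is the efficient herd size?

Bargaining reaches the level where marginal profit last exceeds marginal crop damage.
That holds through level 2 (348 ≥ 191) but not at 3 (187 < 312).

2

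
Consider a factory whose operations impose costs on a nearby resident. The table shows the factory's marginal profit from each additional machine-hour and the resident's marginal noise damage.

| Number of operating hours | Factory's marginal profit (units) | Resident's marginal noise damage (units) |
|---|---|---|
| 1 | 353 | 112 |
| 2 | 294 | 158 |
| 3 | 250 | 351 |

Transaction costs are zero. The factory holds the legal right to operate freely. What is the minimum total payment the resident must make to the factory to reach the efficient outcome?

250

Left alone the factory would choose level 3 (marginal profit stays positive).
Efficient level: k* = 2 (marginal profit ≥ marginal noise damage through 2).
The resident must at least cover the factory's forgone profit from cutting 3→2: 250 = 250.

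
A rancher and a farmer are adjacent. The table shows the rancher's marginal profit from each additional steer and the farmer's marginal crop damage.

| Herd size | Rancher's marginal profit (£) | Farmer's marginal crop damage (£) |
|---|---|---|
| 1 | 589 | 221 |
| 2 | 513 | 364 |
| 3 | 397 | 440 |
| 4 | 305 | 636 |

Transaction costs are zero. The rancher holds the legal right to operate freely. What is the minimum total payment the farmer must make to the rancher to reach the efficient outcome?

Left alone the rancher would choose level 4 (marginal profit stays positive).
Efficient level: k* = 2 (marginal profit ≥ marginal crop damage through 2).
The farmer must at least cover the rancher's forgone profit from cutting 4→2: 397 + 305 = 702.

£702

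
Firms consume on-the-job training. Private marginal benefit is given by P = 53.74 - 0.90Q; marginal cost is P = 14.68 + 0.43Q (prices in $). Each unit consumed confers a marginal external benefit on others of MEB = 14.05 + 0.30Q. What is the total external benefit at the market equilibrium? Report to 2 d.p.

Market equilibrium (private): 14.68 + 0.43Q = 53.74 - 0.90Q → Q_m = 29.3684.
Total external benefit = ∫₀^{Q_m} (14.05 + 0.30Q) dQ = 14.05×29.3684 + ½×0.30×29.3684² = 542.0015.

$542.00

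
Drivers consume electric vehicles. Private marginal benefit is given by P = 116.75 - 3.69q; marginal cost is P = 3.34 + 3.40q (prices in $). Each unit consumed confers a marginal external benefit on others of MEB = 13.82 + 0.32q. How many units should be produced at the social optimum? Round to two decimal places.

q* = 18.79

Social marginal benefit = demand + MEB = 130.57 - 3.37q.
Set SMB = MC: 130.57 - 3.37q = 3.34 + 3.40q → q* = 18.7932.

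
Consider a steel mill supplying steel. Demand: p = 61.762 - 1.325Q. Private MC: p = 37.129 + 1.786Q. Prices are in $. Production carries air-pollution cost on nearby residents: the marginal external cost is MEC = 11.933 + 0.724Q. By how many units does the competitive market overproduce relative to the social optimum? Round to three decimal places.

Market equilibrium (private): 37.129 + 1.786Q = 61.762 - 1.325Q → Q_m = 7.9180.
Social marginal cost = private MC + MEC = 49.062 + 2.510Q.
Set SMC = demand: 49.062 + 2.510Q = 61.762 - 1.325Q → Q* = 3.3116.
Gap = |7.9180 − 3.3116| = 4.6064.

4.606 units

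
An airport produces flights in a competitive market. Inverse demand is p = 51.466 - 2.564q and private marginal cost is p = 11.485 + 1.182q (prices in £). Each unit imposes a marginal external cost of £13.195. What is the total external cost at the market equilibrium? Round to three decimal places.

Market equilibrium (private): 11.485 + 1.182q = 51.466 - 2.564q → q_m = 10.6730.
Total external cost = MEC × q_m = 13.195 × 10.6730 = 140.8302.

£140.830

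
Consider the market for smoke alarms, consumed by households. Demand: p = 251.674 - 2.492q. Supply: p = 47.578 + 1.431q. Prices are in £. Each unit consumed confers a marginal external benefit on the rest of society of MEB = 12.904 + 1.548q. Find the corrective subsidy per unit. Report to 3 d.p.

Social marginal benefit = demand + MEB = 264.578 - 0.944q.
Set SMB = MC: 264.578 - 0.944q = 47.578 + 1.431q → q* = 91.3684.
The Pigouvian subsidy equals MEB at q*: 12.904 + 1.548×91.3684 = 154.3423.

subsidy = £154.342 per unit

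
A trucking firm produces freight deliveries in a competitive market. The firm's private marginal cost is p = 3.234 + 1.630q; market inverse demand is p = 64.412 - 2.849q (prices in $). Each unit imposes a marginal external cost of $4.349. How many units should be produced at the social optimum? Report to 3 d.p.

q* = 12.688

Social marginal cost = private MC + MEC = 7.583 + 1.630q.
Set SMC = demand: 7.583 + 1.630q = 64.412 - 2.849q → q* = 12.6879.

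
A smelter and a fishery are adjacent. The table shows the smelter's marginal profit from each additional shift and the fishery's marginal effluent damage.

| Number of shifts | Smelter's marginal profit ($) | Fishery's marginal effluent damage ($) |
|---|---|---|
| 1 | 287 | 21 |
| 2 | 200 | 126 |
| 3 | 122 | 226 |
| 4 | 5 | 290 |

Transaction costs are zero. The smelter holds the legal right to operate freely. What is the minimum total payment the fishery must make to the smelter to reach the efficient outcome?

$127

Left alone the smelter would choose level 4 (marginal profit stays positive).
Efficient level: k* = 2 (marginal profit ≥ marginal effluent damage through 2).
The fishery must at least cover the smelter's forgone profit from cutting 4→2: 122 + 5 = 127.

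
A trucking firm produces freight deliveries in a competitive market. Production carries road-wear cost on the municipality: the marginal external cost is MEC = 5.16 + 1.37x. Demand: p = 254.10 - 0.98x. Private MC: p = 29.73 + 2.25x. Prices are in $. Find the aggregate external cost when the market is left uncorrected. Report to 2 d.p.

Market equilibrium (private): 29.73 + 2.25x = 254.10 - 0.98x → x_m = 69.4644.
Total external cost = ∫₀^{x_m} (5.16 + 1.37x) dx = 5.16×69.4644 + ½×1.37×69.4644² = 3663.7688.

$3663.77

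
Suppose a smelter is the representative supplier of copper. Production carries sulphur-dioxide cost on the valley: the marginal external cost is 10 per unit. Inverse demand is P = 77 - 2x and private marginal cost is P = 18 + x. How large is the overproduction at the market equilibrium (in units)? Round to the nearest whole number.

Market equilibrium (private): 18 + x = 77 - 2x → x_m = 19.6667.
Social marginal cost = private MC + MEC = 28 + x.
Set SMC = demand: 28 + x = 77 - 2x → x* = 16.3333.
Gap = |19.6667 − 16.3333| = 3.3334.

3 units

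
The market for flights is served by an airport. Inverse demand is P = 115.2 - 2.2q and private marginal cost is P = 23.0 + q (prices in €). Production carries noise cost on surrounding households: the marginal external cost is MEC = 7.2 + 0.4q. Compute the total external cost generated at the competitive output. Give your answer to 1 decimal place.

Market equilibrium (private): 23.0 + q = 115.2 - 2.2q → q_m = 28.8125.
Total external cost = ∫₀^{q_m} (7.2 + 0.4q) dq = 7.2×28.8125 + ½×0.4×28.8125² = 373.4820.

€373.5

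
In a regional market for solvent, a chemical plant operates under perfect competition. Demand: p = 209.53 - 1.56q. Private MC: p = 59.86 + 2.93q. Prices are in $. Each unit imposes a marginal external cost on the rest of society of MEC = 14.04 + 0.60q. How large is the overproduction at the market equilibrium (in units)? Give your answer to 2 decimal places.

Market equilibrium (private): 59.86 + 2.93q = 209.53 - 1.56q → q_m = 33.3341.
Social marginal cost = private MC + MEC = 73.90 + 3.53q.
Set SMC = demand: 73.90 + 3.53q = 209.53 - 1.56q → q* = 26.6464.
Gap = |33.3341 − 26.6464| = 6.6877.

6.69 units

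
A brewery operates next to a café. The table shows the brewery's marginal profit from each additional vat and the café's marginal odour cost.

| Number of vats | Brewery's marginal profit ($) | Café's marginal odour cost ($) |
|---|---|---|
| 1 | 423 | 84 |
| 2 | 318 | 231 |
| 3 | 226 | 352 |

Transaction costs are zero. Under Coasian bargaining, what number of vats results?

2

Bargaining reaches the level where marginal profit last exceeds marginal odour cost.
That holds through level 2 (318 ≥ 231) but not at 3 (226 < 352).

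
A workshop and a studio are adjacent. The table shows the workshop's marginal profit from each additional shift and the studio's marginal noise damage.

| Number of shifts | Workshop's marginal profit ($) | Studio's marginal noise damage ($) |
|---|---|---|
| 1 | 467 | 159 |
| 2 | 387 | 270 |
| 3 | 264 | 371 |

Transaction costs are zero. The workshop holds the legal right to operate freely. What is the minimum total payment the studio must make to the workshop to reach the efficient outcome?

Left alone the workshop would choose level 3 (marginal profit stays positive).
Efficient level: k* = 2 (marginal profit ≥ marginal noise damage through 2).
The studio must at least cover the workshop's forgone profit from cutting 3→2: 264 = 264.

$264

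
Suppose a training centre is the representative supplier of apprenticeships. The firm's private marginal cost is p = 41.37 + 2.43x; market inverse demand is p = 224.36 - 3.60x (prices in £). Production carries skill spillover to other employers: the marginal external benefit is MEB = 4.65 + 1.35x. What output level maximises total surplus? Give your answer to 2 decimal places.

x* = 40.09

Social marginal cost = private MC − MEB = 36.72 + 1.08x.
Set SMC = demand: 36.72 + 1.08x = 224.36 - 3.60x → x* = 40.0940.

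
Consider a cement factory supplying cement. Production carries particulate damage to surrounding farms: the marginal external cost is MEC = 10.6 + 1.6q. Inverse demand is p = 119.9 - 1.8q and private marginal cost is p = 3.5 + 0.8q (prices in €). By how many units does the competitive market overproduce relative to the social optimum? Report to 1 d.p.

19.6 units

Market equilibrium (private): 3.5 + 0.8q = 119.9 - 1.8q → q_m = 44.7692.
Social marginal cost = private MC + MEC = 14.1 + 2.4q.
Set SMC = demand: 14.1 + 2.4q = 119.9 - 1.8q → q* = 25.1905.
Gap = |44.7692 − 25.1905| = 19.5787.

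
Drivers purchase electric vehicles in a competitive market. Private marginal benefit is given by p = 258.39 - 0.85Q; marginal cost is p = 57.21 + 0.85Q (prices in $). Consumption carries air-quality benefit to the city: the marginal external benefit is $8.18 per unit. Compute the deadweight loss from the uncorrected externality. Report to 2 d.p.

DWL = $19.68

Market equilibrium (private): 57.21 + 0.85Q = 258.39 - 0.85Q → Q_m = 118.3412.
Social marginal benefit = demand + MEB = 266.57 - 0.85Q.
Set SMB = MC: 266.57 - 0.85Q = 57.21 + 0.85Q → Q* = 123.1529.
Height of the DWL triangle at Q_m is SMB(Q_m) − MC(Q_m) = MEB(Q_m) = 8.1800.
DWL = ½ × 4.8117 × 8.1800 = 19.6799.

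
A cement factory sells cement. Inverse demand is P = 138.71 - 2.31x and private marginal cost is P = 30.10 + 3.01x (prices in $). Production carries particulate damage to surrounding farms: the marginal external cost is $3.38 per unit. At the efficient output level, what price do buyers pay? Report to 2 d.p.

Social marginal cost = private MC + MEC = 33.48 + 3.01x.
Set SMC = demand: 33.48 + 3.01x = 138.71 - 2.31x → x* = 19.7801.
Consumer price on the demand curve at x*: 138.71 − 2.31×19.7801 = 93.0180.

P = $93.02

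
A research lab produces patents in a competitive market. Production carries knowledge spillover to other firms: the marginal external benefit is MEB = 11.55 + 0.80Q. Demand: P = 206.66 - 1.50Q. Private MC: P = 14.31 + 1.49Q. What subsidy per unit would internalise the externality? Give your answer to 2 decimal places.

subsidy = 86.03 per unit

Social marginal cost = private MC − MEB = 2.76 + 0.69Q.
Set SMC = demand: 2.76 + 0.69Q = 206.66 - 1.50Q → Q* = 93.1050.
The Pigouvian subsidy equals MEB at Q*: 11.55 + 0.80×93.1050 = 86.0340.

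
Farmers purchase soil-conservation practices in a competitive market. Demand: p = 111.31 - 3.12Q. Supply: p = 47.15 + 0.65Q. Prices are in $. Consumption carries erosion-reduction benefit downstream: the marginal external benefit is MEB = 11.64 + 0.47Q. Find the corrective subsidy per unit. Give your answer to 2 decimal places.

Social marginal benefit = demand + MEB = 122.95 - 2.65Q.
Set SMB = MC: 122.95 - 2.65Q = 47.15 + 0.65Q → Q* = 22.9697.
The Pigouvian subsidy equals MEB at Q*: 11.64 + 0.47×22.9697 = 22.4358.

subsidy = $22.44 per unit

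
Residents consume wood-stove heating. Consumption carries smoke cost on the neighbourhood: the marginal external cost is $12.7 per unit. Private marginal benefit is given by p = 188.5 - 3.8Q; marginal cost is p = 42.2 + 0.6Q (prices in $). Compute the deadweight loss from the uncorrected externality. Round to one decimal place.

DWL = $18.3

Market equilibrium (private): 42.2 + 0.6Q = 188.5 - 3.8Q → Q_m = 33.2500.
Social marginal benefit = demand − MEC = 175.8 - 3.8Q.
Set SMB = MC: 175.8 - 3.8Q = 42.2 + 0.6Q → Q* = 30.3636.
Height of the DWL triangle at Q_m is MC(Q_m) − SMB(Q_m) = MEC(Q_m) = 12.7000.
DWL = ½ × 2.8864 × 12.7000 = 18.3286.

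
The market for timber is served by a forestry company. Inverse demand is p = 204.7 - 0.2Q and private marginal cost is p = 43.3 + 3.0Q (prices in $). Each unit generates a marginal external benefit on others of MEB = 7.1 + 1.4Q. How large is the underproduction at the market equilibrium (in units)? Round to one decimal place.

Market equilibrium (private): 43.3 + 3.0Q = 204.7 - 0.2Q → Q_m = 50.4375.
Social marginal cost = private MC − MEB = 36.2 + 1.6Q.
Set SMC = demand: 36.2 + 1.6Q = 204.7 - 0.2Q → Q* = 93.6111.
Gap = |50.4375 − 93.6111| = 43.1736.

43.2 units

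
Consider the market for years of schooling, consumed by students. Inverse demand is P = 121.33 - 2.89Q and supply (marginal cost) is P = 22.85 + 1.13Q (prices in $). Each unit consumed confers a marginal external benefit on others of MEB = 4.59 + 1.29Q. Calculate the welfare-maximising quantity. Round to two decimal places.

Q* = 37.75

Social marginal benefit = demand + MEB = 125.92 - 1.60Q.
Set SMB = MC: 125.92 - 1.60Q = 22.85 + 1.13Q → Q* = 37.7546.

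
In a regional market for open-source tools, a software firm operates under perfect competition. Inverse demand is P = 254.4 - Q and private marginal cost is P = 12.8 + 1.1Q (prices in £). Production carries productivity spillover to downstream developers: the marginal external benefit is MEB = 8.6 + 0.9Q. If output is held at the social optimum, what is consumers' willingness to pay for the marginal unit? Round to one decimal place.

P = £45.9

Social marginal cost = private MC − MEB = 4.2 + 0.2Q.
Set SMC = demand: 4.2 + 0.2Q = 254.4 - Q → Q* = 208.5000.
Consumer price on the demand curve at Q*: 254.4 − 1.0×208.5000 = 45.9000.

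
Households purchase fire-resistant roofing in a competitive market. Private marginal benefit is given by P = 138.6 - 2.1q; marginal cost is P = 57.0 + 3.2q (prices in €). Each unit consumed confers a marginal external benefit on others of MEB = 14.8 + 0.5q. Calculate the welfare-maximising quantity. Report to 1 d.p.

q* = 20.1

Social marginal benefit = demand + MEB = 153.4 - 1.6q.
Set SMB = MC: 153.4 - 1.6q = 57.0 + 3.2q → q* = 20.0833.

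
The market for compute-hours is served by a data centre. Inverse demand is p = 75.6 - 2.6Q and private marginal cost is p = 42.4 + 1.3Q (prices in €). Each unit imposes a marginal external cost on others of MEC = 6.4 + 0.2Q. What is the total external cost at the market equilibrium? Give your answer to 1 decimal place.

€61.7

Market equilibrium (private): 42.4 + 1.3Q = 75.6 - 2.6Q → Q_m = 8.5128.
Total external cost = ∫₀^{Q_m} (6.4 + 0.2Q) dQ = 6.4×8.5128 + ½×0.2×8.5128² = 61.7287.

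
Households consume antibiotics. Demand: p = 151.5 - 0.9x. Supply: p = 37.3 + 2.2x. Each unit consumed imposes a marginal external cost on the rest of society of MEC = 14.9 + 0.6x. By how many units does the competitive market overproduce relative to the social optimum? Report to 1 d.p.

10.0 units

Market equilibrium (private): 37.3 + 2.2x = 151.5 - 0.9x → x_m = 36.8387.
Social marginal benefit = demand − MEC = 136.6 - 1.5x.
Set SMB = MC: 136.6 - 1.5x = 37.3 + 2.2x → x* = 26.8378.
Gap = |36.8387 − 26.8378| = 10.0009.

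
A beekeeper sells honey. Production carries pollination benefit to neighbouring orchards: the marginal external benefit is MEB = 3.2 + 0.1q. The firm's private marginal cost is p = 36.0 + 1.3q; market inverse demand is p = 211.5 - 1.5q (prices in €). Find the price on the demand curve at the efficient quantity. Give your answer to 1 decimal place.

P = €112.2

Social marginal cost = private MC − MEB = 32.8 + 1.2q.
Set SMC = demand: 32.8 + 1.2q = 211.5 - 1.5q → q* = 66.1852.
Consumer price on the demand curve at q*: 211.5 − 1.5×66.1852 = 112.2222.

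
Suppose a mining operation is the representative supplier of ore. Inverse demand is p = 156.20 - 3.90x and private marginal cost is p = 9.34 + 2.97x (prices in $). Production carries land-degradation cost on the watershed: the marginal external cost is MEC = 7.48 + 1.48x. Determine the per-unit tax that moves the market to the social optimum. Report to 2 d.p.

tax = $32.18 per unit

Social marginal cost = private MC + MEC = 16.82 + 4.45x.
Set SMC = demand: 16.82 + 4.45x = 156.20 - 3.90x → x* = 16.6922.
The Pigouvian tax equals MEC at x*: 7.48 + 1.48×16.6922 = 32.1845.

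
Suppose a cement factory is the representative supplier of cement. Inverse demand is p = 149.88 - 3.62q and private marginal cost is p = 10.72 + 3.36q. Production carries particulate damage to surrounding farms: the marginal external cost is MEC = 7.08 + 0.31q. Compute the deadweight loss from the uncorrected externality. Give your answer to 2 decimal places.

DWL = 12.06

Market equilibrium (private): 10.72 + 3.36q = 149.88 - 3.62q → q_m = 19.9370.
Social marginal cost = private MC + MEC = 17.80 + 3.67q.
Set SMC = demand: 17.80 + 3.67q = 149.88 - 3.62q → q* = 18.1180.
The welfare-loss triangle has base |q_m − q*| and height MEC(q_m) (the vertical gap between SMC and demand is zero at q* and MEC at q_m).
DWL = ½ × 1.8190 × 13.2605 = 12.0604.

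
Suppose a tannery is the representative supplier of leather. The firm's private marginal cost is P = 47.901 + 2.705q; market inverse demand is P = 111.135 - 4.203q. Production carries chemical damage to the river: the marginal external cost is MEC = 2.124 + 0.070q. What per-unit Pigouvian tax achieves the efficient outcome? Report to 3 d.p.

Social marginal cost = private MC + MEC = 50.025 + 2.775q.
Set SMC = demand: 50.025 + 2.775q = 111.135 - 4.203q → q* = 8.7575.
The Pigouvian tax equals MEC at q*: 2.124 + 0.070×8.7575 = 2.7370.

tax = 2.737 per unit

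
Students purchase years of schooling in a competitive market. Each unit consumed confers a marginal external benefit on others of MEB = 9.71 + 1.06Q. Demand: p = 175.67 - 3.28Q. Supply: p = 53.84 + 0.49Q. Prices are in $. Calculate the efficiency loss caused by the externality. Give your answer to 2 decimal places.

Market equilibrium (private): 53.84 + 0.49Q = 175.67 - 3.28Q → Q_m = 32.3156.
Social marginal benefit = demand + MEB = 185.38 - 2.22Q.
Set SMB = MC: 185.38 - 2.22Q = 53.84 + 0.49Q → Q* = 48.5387.
The welfare-loss triangle has base |Q_m − Q*| and height MEB(Q_m) (the vertical gap between SMB and MC is zero at Q* and MEB at Q_m).
DWL = ½ × 16.2231 × 43.9646 = 356.6211.

DWL = $356.62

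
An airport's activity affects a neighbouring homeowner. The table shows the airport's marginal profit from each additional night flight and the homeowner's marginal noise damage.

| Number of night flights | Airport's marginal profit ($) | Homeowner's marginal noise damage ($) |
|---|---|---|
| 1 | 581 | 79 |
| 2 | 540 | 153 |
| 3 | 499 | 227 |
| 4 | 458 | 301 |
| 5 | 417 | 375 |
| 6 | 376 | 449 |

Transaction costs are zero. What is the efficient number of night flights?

Bargaining reaches the level where marginal profit last exceeds marginal noise damage.
That holds through level 5 (417 ≥ 375) but not at 6 (376 < 449).

5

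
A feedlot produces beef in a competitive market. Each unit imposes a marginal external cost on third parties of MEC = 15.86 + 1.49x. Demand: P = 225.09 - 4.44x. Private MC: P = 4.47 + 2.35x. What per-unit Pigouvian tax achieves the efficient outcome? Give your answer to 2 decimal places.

tax = 52.71 per unit

Social marginal cost = private MC + MEC = 20.33 + 3.84x.
Set SMC = demand: 20.33 + 3.84x = 225.09 - 4.44x → x* = 24.7295.
The Pigouvian tax equals MEC at x*: 15.86 + 1.49×24.7295 = 52.7070.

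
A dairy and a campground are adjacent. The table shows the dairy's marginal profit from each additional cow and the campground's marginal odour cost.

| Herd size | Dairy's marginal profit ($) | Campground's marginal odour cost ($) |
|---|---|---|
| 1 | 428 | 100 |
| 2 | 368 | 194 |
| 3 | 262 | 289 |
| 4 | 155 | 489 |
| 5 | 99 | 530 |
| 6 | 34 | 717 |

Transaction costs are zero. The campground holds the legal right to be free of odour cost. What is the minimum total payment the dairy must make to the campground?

Efficient level: marginal profit ≥ marginal odour cost through level 2, so k* = 2.
With the campground holding the right, the dairy must at least compensate total damage at k*: 100 + 194 = 294.

$294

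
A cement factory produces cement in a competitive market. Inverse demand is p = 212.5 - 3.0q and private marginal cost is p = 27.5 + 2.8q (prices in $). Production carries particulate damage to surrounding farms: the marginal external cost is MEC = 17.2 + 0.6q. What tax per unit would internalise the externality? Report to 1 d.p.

Social marginal cost = private MC + MEC = 44.7 + 3.4q.
Set SMC = demand: 44.7 + 3.4q = 212.5 - 3.0q → q* = 26.2188.
The Pigouvian tax equals MEC at q*: 17.2 + 0.6×26.2188 = 32.9313.

tax = $32.9 per unit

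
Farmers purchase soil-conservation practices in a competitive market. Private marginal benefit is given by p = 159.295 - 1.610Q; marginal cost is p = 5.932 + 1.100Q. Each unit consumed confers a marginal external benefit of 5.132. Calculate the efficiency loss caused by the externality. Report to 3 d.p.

Market equilibrium (private): 5.932 + 1.100Q = 159.295 - 1.610Q → Q_m = 56.5915.
Social marginal benefit = demand + MEB = 164.427 - 1.610Q.
Set SMB = MC: 164.427 - 1.610Q = 5.932 + 1.100Q → Q* = 58.4852.
The welfare-loss triangle has base |Q_m − Q*| and height MEB(Q_m) (the vertical gap between SMB and MC is zero at Q* and MEB at Q_m).
DWL = ½ × 1.8937 × 5.1320 = 4.8592.

DWL = 4.859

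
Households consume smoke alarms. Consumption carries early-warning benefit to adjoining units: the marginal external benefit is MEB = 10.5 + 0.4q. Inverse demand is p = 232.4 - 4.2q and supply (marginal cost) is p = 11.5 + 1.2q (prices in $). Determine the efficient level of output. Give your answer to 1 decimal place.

Social marginal benefit = demand + MEB = 242.9 - 3.8q.
Set SMB = MC: 242.9 - 3.8q = 11.5 + 1.2q → q* = 46.2800.

q* = 46.3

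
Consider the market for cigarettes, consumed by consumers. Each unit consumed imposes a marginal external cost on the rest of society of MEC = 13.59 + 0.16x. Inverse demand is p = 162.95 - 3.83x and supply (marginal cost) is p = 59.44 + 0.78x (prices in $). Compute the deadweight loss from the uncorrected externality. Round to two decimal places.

Market equilibrium (private): 59.44 + 0.78x = 162.95 - 3.83x → x_m = 22.4534.
Social marginal benefit = demand − MEC = 149.36 - 3.99x.
Set SMB = MC: 149.36 - 3.99x = 59.44 + 0.78x → x* = 18.8512.
Height of the DWL triangle at x_m is MC(x_m) − SMB(x_m) = MEC(x_m) = 17.1825.
DWL = ½ × 3.6022 × 17.1825 = 30.9474.

DWL = $30.95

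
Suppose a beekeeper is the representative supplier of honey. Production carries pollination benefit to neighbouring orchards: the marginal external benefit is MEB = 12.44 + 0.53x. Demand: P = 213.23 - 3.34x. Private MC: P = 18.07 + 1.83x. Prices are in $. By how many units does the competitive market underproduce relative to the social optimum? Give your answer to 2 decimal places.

Market equilibrium (private): 18.07 + 1.83x = 213.23 - 3.34x → x_m = 37.7485.
Social marginal cost = private MC − MEB = 5.63 + 1.30x.
Set SMC = demand: 5.63 + 1.30x = 213.23 - 3.34x → x* = 44.7414.
Gap = |37.7485 − 44.7414| = 6.9929.

6.99 units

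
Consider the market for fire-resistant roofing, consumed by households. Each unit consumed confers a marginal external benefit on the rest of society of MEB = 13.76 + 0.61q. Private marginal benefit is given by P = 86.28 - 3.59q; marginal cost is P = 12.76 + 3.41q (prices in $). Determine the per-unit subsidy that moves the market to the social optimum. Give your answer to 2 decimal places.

subsidy = $22.09 per unit

Social marginal benefit = demand + MEB = 100.04 - 2.98q.
Set SMB = MC: 100.04 - 2.98q = 12.76 + 3.41q → q* = 13.6588.
The Pigouvian subsidy equals MEB at q*: 13.76 + 0.61×13.6588 = 22.0919.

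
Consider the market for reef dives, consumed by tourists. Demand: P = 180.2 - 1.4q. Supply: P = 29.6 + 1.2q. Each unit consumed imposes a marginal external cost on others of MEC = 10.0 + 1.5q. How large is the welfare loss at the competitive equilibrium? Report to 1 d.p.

Market equilibrium (private): 29.6 + 1.2q = 180.2 - 1.4q → q_m = 57.9231.
Social marginal benefit = demand − MEC = 170.2 - 2.9q.
Set SMB = MC: 170.2 - 2.9q = 29.6 + 1.2q → q* = 34.2927.
The welfare-loss triangle has base |q_m − q*| and height MEC(q_m) (the vertical gap between SMB and MC is zero at q* and MEC at q_m).
DWL = ½ × 23.6304 × 96.8846 = 1144.7109.

DWL = 1144.7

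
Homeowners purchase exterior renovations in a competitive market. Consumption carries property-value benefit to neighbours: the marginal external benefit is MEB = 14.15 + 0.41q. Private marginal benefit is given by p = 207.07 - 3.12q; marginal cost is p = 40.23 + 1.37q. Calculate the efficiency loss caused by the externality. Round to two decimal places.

Market equilibrium (private): 40.23 + 1.37q = 207.07 - 3.12q → q_m = 37.1581.
Social marginal benefit = demand + MEB = 221.22 - 2.71q.
Set SMB = MC: 221.22 - 2.71q = 40.23 + 1.37q → q* = 44.3603.
Between q* and q_m the wedge SMB − MC runs linearly from 0 to MEB(q_m), so the loss is a triangle.
DWL = ½ × 7.2022 × 29.3848 = 105.8176.

DWL = 105.82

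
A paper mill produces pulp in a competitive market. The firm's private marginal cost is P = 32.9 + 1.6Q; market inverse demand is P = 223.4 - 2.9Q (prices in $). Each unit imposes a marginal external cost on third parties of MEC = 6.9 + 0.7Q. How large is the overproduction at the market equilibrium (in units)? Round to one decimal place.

Market equilibrium (private): 32.9 + 1.6Q = 223.4 - 2.9Q → Q_m = 42.3333.
Social marginal cost = private MC + MEC = 39.8 + 2.3Q.
Set SMC = demand: 39.8 + 2.3Q = 223.4 - 2.9Q → Q* = 35.3077.
Gap = |42.3333 − 35.3077| = 7.0256.

7.0 units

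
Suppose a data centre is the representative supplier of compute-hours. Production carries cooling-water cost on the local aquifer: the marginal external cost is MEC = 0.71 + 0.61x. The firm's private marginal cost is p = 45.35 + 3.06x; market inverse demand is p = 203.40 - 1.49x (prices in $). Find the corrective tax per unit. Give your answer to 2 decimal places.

Social marginal cost = private MC + MEC = 46.06 + 3.67x.
Set SMC = demand: 46.06 + 3.67x = 203.40 - 1.49x → x* = 30.4922.
The Pigouvian tax equals MEC at x*: 0.71 + 0.61×30.4922 = 19.3102.

tax = $19.31 per unit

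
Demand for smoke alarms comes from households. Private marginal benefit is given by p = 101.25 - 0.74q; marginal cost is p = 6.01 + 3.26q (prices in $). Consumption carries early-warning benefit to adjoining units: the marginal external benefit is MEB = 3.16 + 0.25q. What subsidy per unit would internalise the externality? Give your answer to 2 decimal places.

Social marginal benefit = demand + MEB = 104.41 - 0.49q.
Set SMB = MC: 104.41 - 0.49q = 6.01 + 3.26q → q* = 26.2400.
The Pigouvian subsidy equals MEB at q*: 3.16 + 0.25×26.2400 = 9.7200.

subsidy = $9.72 per unit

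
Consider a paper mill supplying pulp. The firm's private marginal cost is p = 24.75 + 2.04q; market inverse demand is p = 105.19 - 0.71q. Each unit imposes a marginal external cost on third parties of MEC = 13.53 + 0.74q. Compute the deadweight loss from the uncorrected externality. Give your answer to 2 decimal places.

DWL = 177.27

Market equilibrium (private): 24.75 + 2.04q = 105.19 - 0.71q → q_m = 29.2509.
Social marginal cost = private MC + MEC = 38.28 + 2.78q.
Set SMC = demand: 38.28 + 2.78q = 105.19 - 0.71q → q* = 19.1719.
The loss is the area between SMC and demand from q* to q_m; with linear curves that's a triangle of height MEC(q_m).
DWL = ½ × 10.0790 × 35.1757 = 177.2679.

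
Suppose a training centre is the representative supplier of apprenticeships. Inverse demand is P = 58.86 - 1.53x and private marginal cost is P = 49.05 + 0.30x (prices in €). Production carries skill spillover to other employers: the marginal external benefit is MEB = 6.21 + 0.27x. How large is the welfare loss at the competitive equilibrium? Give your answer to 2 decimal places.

DWL = €18.79

Market equilibrium (private): 49.05 + 0.30x = 58.86 - 1.53x → x_m = 5.3607.
Social marginal cost = private MC − MEB = 42.84 + 0.03x.
Set SMC = demand: 42.84 + 0.03x = 58.86 - 1.53x → x* = 10.2692.
The welfare-loss triangle has base |x_m − x*| and height MEB(x_m) (the vertical gap between SMC and demand is zero at x* and MEB at x_m).
DWL = ½ × 4.9085 × 7.6574 = 18.7932.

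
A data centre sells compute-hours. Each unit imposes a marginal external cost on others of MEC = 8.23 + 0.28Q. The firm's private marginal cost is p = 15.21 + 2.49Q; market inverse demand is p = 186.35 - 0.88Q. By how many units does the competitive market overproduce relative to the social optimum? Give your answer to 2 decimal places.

6.15 units

Market equilibrium (private): 15.21 + 2.49Q = 186.35 - 0.88Q → Q_m = 50.7834.
Social marginal cost = private MC + MEC = 23.44 + 2.77Q.
Set SMC = demand: 23.44 + 2.77Q = 186.35 - 0.88Q → Q* = 44.6329.
Gap = |50.7834 − 44.6329| = 6.1505.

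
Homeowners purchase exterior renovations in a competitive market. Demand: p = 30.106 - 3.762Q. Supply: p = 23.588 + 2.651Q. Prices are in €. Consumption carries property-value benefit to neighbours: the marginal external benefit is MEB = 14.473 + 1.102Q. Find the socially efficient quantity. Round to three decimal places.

Social marginal benefit = demand + MEB = 44.579 - 2.660Q.
Set SMB = MC: 44.579 - 2.660Q = 23.588 + 2.651Q → Q* = 3.9524.

Q* = 3.952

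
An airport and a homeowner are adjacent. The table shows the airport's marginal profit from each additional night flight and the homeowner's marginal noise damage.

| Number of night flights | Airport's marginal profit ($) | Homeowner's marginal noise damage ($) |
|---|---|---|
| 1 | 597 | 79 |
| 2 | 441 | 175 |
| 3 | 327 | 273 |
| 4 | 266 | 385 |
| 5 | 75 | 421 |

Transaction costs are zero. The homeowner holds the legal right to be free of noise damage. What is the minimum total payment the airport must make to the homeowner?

Efficient level: marginal profit ≥ marginal noise damage through level 3, so k* = 3.
With the homeowner holding the right, the airport must at least compensate total damage at k*: 79 + 175 + 273 = 527.

$527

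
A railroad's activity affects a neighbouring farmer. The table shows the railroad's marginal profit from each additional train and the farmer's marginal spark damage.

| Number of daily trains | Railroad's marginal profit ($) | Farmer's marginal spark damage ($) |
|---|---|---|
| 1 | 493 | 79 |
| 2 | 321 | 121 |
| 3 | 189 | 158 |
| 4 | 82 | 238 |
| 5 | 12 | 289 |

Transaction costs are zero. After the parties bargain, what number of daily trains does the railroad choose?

Bargaining reaches the level where marginal profit last exceeds marginal spark damage.
That holds through level 3 (189 ≥ 158) but not at 4 (82 < 238).

3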